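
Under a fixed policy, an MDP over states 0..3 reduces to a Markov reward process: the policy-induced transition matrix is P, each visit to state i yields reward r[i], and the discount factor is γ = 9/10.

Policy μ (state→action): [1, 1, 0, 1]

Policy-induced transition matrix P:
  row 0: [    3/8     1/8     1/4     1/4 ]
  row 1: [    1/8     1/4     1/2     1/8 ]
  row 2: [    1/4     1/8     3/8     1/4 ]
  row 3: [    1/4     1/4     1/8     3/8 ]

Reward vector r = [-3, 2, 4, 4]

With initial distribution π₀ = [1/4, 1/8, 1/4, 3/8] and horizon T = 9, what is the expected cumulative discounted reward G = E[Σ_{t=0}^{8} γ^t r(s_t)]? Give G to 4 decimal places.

t=0: π = [0.2500, 0.1250, 0.2500, 0.3750], E[r] = 2.0000, γ^t·E[r] = 2.000000, running G = 2.000000
t=1: π = [0.2656, 0.1875, 0.2656, 0.2813], E[r] = 1.7656, γ^t·E[r] = 1.589063, running G = 3.589063
t=2: π = [0.2598, 0.1836, 0.2949, 0.2617], E[r] = 1.8145, γ^t·E[r] = 1.469707, running G = 5.058770
t=3: π = [0.2595, 0.1807, 0.3000, 0.2598], E[r] = 1.8220, γ^t·E[r] = 1.328254, running G = 6.387023
t=4: π = [0.2599, 0.1801, 0.3002, 0.2599], E[r] = 1.8209, γ^t·E[r] = 1.194687, running G = 7.581711
t=5: π = [0.2600, 0.1800, 0.3001, 0.2600], E[r] = 1.8202, γ^t·E[r] = 1.074802, running G = 8.656513
t=6: π = [0.2600, 0.1800, 0.3000, 0.2600], E[r] = 1.8200, γ^t·E[r] = 0.967234, running G = 9.623747
t=7: π = [0.2600, 0.1800, 0.3000, 0.2600], E[r] = 1.8200, γ^t·E[r] = 0.870500, running G = 10.494247
t=8: π = [0.2600, 0.1800, 0.3000, 0.2600], E[r] = 1.8200, γ^t·E[r] = 0.783450, running G = 11.277697

G = 11.2777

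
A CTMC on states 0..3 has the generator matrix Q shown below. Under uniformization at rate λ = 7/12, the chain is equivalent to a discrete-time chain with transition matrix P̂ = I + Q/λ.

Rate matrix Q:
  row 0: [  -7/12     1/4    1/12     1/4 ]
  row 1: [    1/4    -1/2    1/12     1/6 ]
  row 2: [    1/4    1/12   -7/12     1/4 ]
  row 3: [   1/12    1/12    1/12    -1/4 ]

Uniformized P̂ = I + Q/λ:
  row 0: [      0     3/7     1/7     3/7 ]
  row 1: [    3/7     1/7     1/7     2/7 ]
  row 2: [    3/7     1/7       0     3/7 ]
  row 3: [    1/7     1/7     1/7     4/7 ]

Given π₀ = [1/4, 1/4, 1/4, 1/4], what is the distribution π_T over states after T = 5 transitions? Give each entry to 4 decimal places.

π = [0.2074, 0.2015, 0.1250, 0.4661]

t=0: π = [0.2500, 0.2500, 0.2500, 0.2500]
t=1: π = [0.2500, 0.2143, 0.1071, 0.4286]
t=2: π = [0.1990, 0.2143, 0.1276, 0.4592]
t=3: π = [0.2121, 0.1997, 0.1246, 0.4636]
t=4: π = [0.2052, 0.2035, 0.1251, 0.4663]
t=5: π = [0.2074, 0.2015, 0.1250, 0.4661]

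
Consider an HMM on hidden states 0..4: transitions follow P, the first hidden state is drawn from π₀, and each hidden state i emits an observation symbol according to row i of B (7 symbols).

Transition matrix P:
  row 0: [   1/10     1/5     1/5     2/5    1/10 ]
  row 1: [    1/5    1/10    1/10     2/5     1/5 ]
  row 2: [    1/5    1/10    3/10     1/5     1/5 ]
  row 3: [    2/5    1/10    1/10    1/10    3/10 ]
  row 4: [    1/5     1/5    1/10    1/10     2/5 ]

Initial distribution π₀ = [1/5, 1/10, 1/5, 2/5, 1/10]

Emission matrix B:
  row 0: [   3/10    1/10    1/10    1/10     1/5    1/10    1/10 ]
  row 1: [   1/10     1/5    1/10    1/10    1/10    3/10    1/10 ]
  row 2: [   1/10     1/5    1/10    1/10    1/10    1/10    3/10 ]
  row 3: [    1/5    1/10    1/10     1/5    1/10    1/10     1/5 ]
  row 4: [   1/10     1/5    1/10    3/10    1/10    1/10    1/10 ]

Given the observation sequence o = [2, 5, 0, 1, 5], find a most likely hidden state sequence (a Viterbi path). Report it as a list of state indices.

t=0: δ = [2.000e-02, 1.000e-02, 2.000e-02, 4.000e-02, 1.000e-02]  (obs o_0=2)
t=1: δ = [1.600e-03, 1.200e-03, 6.000e-04, 8.000e-04, 1.200e-03]  ψ = [3, 0, 2, 0, 3]  (obs o_1=5)
t=2: δ = [9.600e-05, 3.200e-05, 3.200e-05, 1.280e-04, 4.800e-05]  ψ = [3, 0, 0, 0, 4]  (obs o_2=0)
t=3: δ = [5.120e-06, 3.840e-06, 3.840e-06, 3.840e-06, 7.680e-06]  ψ = [3, 0, 0, 0, 3]  (obs o_3=1)
t=4: δ = [1.536e-07, 4.608e-07, 1.152e-07, 2.048e-07, 3.072e-07]  ψ = [3, 4, 2, 0, 4]  (obs o_4=5)
backtrack: best end state = 1; path = [3, 0, 3, 4, 1]

path = [3, 0, 3, 4, 1]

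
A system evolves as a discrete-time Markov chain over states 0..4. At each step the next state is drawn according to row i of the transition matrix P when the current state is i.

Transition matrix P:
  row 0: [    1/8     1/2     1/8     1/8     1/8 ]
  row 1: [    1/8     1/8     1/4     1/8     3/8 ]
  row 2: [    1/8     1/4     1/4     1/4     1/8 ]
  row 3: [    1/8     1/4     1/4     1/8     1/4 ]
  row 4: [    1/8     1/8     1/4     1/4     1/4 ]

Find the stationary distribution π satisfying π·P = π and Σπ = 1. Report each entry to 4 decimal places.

π = [0.1250, 0.2241, 0.2344, 0.1834, 0.2331]

Balance equations π_j = Σ_i π_i·P[i][j]:
  π_0 = 1/8·π_0 + 1/8·π_1 + 1/8·π_2 + 1/8·π_3 + 1/8·π_4
  π_1 = 1/2·π_0 + 1/8·π_1 + 1/4·π_2 + 1/4·π_3 + 1/8·π_4
  π_2 = 1/8·π_0 + 1/4·π_1 + 1/4·π_2 + 1/4·π_3 + 1/4·π_4
  π_3 = 1/8·π_0 + 1/8·π_1 + 1/4·π_2 + 1/8·π_3 + 1/4·π_4
  normalize: π_0 + π_1 + π_2 + π_3 + π_4 = 1
Solving the linear system gives exactly π = [1/8, 1047/4672, 15/64, 857/4672, 1089/4672].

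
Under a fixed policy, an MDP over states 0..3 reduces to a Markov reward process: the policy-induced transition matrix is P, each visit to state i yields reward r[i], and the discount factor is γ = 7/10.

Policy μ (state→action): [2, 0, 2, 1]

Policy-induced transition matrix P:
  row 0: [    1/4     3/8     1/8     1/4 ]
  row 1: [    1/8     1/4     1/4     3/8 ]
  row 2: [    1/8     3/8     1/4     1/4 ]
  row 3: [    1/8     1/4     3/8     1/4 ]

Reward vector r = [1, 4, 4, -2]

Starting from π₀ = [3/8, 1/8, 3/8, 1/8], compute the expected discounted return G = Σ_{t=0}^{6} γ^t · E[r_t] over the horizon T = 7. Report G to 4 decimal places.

G = 5.9353

t=0: π = [0.3750, 0.1250, 0.3750, 0.1250], E[r] = 2.1250, γ^t·E[r] = 2.125000, running G = 2.125000
t=1: π = [0.1719, 0.3438, 0.2188, 0.2656], E[r] = 1.8906, γ^t·E[r] = 1.323438, running G = 3.448438
t=2: π = [0.1465, 0.2988, 0.2617, 0.2930], E[r] = 1.8027, γ^t·E[r] = 0.883340, running G = 4.331777
t=3: π = [0.1433, 0.3010, 0.2683, 0.2874], E[r] = 1.8459, γ^t·E[r] = 0.633160, running G = 4.964937
t=4: π = [0.1429, 0.3015, 0.2680, 0.2876], E[r] = 1.8455, γ^t·E[r] = 0.443102, running G = 5.408039
t=5: π = [0.1429, 0.3014, 0.2681, 0.2877], E[r] = 1.8453, γ^t·E[r] = 0.310143, running G = 5.718182
t=6: π = [0.1429, 0.3014, 0.2681, 0.2877], E[r] = 1.8454, γ^t·E[r] = 0.217110, running G = 5.935292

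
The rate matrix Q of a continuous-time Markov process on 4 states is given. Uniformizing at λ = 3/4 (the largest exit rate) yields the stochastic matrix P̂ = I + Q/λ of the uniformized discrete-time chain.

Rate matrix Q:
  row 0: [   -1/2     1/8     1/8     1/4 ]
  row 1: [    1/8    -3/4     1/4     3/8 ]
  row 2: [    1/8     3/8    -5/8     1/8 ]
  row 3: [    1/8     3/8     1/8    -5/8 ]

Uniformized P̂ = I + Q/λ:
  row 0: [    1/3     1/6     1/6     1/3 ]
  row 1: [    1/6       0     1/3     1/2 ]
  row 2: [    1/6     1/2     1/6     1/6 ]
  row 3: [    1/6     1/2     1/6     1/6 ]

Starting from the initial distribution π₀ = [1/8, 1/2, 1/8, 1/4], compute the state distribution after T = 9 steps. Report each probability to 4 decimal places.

π = [0.2000, 0.2885, 0.2149, 0.2965]

t=0: π = [0.1250, 0.5000, 0.1250, 0.2500]
t=1: π = [0.1875, 0.2083, 0.2500, 0.3542]
t=2: π = [0.1979, 0.3333, 0.2014, 0.2674]
t=3: π = [0.1997, 0.2674, 0.2222, 0.3108]
t=4: π = [0.1999, 0.2998, 0.2112, 0.2891]
t=5: π = [0.2000, 0.2835, 0.2166, 0.2999]
t=6: π = [0.2000, 0.2916, 0.2139, 0.2945]
t=7: π = [0.2000, 0.2875, 0.2153, 0.2972]
t=8: π = [0.2000, 0.2896, 0.2146, 0.2958]
t=9: π = [0.2000, 0.2885, 0.2149, 0.2965]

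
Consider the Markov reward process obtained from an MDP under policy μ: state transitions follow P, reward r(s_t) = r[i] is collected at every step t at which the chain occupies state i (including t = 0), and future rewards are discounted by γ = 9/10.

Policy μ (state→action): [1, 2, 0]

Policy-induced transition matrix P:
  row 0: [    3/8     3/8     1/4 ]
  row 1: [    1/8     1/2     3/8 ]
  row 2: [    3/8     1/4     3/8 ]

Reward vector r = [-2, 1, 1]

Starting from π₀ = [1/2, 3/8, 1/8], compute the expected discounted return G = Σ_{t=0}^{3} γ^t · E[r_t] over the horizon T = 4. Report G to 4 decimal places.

t=0: π = [0.5000, 0.3750, 0.1250], E[r] = -0.5000, γ^t·E[r] = -0.500000, running G = -0.500000
t=1: π = [0.2813, 0.4063, 0.3125], E[r] = 0.1563, γ^t·E[r] = 0.140625, running G = -0.359375
t=2: π = [0.2734, 0.3867, 0.3398], E[r] = 0.1797, γ^t·E[r] = 0.145547, running G = -0.213828
t=3: π = [0.2783, 0.3809, 0.3408], E[r] = 0.1650, γ^t·E[r] = 0.120313, running G = -0.093515

G = -0.0935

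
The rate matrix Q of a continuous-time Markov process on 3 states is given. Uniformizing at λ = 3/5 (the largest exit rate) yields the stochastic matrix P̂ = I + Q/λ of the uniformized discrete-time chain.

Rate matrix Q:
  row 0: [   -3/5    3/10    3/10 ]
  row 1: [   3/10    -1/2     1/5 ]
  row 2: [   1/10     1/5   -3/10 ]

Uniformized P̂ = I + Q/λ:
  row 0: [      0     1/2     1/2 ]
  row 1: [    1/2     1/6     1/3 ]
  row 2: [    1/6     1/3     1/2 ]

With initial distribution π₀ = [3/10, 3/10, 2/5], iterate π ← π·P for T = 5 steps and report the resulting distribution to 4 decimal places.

t=0: π = [0.3000, 0.3000, 0.4000]
t=1: π = [0.2167, 0.3333, 0.4500]
t=2: π = [0.2417, 0.3139, 0.4444]
t=3: π = [0.2310, 0.3213, 0.4477]
t=4: π = [0.2353, 0.3183, 0.4465]
t=5: π = [0.2336, 0.3195, 0.4470]

π = [0.2336, 0.3195, 0.4470]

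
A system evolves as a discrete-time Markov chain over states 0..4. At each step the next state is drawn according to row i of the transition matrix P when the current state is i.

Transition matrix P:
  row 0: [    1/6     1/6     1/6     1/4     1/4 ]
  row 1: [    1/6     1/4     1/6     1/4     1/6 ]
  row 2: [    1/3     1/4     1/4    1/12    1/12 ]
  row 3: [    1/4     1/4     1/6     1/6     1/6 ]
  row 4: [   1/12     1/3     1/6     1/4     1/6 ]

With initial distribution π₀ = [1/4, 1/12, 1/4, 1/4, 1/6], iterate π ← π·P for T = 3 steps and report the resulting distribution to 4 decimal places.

π = [0.1999, 0.2474, 0.1819, 0.2027, 0.1681]

t=0: π = [0.2500, 0.0833, 0.2500, 0.2500, 0.1667]
t=1: π = [0.2153, 0.2431, 0.1875, 0.1875, 0.1667]
t=2: π = [0.1997, 0.2459, 0.1823, 0.2031, 0.1690]
t=3: π = [0.1999, 0.2474, 0.1819, 0.2027, 0.1681]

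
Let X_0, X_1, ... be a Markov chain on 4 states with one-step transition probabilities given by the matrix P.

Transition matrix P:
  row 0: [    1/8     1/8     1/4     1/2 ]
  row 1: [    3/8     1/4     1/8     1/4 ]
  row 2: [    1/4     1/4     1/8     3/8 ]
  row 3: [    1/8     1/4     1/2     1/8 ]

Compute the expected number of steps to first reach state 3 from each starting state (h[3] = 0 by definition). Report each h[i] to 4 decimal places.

First-step conditioning: h[3] = 0; for i ≠ 3, h[i] = 1 + Σ_k P[i][k]·h[k].
  h[0] = 1 + 1/8·h[0] + 1/8·h[1] + 1/4·h[2]
  h[1] = 1 + 3/8·h[0] + 1/4·h[1] + 1/8·h[2]
  h[2] = 1 + 1/4·h[0] + 1/4·h[1] + 1/8·h[2]
Solving the 3×3 linear system over states ≠ 3 gives exactly h = [512/221, 648/221, 584/221, 0] (h[3] = 0 is the target).

h = [2.3167, 2.9321, 2.6425, 0.0000]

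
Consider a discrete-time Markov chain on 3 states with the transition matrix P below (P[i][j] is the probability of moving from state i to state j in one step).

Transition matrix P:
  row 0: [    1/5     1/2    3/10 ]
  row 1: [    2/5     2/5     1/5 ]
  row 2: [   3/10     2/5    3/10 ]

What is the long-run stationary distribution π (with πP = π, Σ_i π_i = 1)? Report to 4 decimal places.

Balance equations π_j = Σ_i π_i·P[i][j]:
  π_0 = 1/5·π_0 + 2/5·π_1 + 3/10·π_2
  π_1 = 1/2·π_0 + 2/5·π_1 + 2/5·π_2
  normalize: π_0 + π_1 + π_2 = 1
Solving the linear system gives exactly π = [34/109, 47/109, 28/109].

π = [0.3119, 0.4312, 0.2569]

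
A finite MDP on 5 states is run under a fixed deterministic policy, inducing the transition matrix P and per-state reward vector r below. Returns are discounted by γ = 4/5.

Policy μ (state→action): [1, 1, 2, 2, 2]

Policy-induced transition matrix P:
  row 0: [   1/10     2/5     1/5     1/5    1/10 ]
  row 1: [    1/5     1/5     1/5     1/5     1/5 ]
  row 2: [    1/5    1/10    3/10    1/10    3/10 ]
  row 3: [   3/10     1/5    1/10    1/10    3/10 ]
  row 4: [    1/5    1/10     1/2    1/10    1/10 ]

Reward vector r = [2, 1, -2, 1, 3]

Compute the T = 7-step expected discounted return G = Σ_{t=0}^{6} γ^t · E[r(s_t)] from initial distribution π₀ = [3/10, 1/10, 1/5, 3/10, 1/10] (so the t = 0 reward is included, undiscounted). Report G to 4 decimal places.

G = 3.3390

t=0: π = [0.3000, 0.1000, 0.2000, 0.3000, 0.1000], E[r] = 0.9000, γ^t·E[r] = 0.900000, running G = 0.900000
t=1: π = [0.2000, 0.2300, 0.2200, 0.1400, 0.2100], E[r] = 0.9600, γ^t·E[r] = 0.768000, running G = 1.668000
t=2: π = [0.1940, 0.1970, 0.2710, 0.1430, 0.1950], E[r] = 0.7710, γ^t·E[r] = 0.493440, running G = 2.161440
t=3: π = [0.1949, 0.1922, 0.2713, 0.1391, 0.2025], E[r] = 0.7860, γ^t·E[r] = 0.402432, running G = 2.563872
t=4: π = [0.1944, 0.1916, 0.2740, 0.1387, 0.2013], E[r] = 0.7751, γ^t·E[r] = 0.317485, running G = 2.881357
t=5: π = [0.1944, 0.1914, 0.2739, 0.1386, 0.2017], E[r] = 0.7761, γ^t·E[r] = 0.254304, running G = 3.135661
t=6: π = [0.1944, 0.1913, 0.2740, 0.1386, 0.2016], E[r] = 0.7756, γ^t·E[r] = 0.203312, running G = 3.338973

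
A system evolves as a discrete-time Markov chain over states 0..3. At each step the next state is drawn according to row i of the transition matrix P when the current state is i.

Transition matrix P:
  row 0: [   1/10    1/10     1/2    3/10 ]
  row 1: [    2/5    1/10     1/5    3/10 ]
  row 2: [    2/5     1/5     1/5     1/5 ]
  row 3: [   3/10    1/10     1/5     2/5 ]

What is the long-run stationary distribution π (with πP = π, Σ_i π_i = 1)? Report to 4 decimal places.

Balance equations π_j = Σ_i π_i·P[i][j]:
  π_0 = 1/10·π_0 + 2/5·π_1 + 2/5·π_2 + 3/10·π_3
  π_1 = 1/10·π_0 + 1/10·π_1 + 1/5·π_2 + 1/10·π_3
  π_2 = 1/2·π_0 + 1/5·π_1 + 1/5·π_2 + 1/5·π_3
  normalize: π_0 + π_1 + π_2 + π_3 = 1
Solving the linear system gives exactly π = [332/1167, 50/389, 111/389, 352/1167].

π = [0.2845, 0.1285, 0.2853, 0.3016]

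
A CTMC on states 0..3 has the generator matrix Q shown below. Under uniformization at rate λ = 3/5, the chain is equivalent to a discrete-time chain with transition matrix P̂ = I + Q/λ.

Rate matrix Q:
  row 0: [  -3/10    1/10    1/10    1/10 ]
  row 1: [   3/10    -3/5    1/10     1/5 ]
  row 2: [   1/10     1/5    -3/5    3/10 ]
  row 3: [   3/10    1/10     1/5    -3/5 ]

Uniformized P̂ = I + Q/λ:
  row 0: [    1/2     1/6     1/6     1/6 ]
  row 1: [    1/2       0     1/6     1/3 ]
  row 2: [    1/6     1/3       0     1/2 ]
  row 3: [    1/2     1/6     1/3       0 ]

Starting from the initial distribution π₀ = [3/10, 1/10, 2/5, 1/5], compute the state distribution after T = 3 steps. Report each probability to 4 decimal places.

t=0: π = [0.3000, 0.1000, 0.4000, 0.2000]
t=1: π = [0.3667, 0.2167, 0.1333, 0.2833]
t=2: π = [0.4556, 0.1528, 0.1917, 0.2000]
t=3: π = [0.4361, 0.1731, 0.1681, 0.2227]

π = [0.4361, 0.1731, 0.1681, 0.2227]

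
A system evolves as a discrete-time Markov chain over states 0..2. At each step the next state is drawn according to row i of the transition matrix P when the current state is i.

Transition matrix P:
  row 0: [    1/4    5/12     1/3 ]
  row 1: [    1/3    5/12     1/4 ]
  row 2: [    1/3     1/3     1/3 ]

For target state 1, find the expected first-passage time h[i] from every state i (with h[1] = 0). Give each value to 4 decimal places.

h = [2.5714, 0.0000, 2.7857]

First-step conditioning: h[1] = 0; for i ≠ 1, h[i] = 1 + Σ_k P[i][k]·h[k].
  h[0] = 1 + 1/4·h[0] + 1/3·h[2]
  h[2] = 1 + 1/3·h[0] + 1/3·h[2]
Solving the 2×2 linear system over states ≠ 1 gives exactly h = [18/7, 0, 39/14] (h[1] = 0 is the target).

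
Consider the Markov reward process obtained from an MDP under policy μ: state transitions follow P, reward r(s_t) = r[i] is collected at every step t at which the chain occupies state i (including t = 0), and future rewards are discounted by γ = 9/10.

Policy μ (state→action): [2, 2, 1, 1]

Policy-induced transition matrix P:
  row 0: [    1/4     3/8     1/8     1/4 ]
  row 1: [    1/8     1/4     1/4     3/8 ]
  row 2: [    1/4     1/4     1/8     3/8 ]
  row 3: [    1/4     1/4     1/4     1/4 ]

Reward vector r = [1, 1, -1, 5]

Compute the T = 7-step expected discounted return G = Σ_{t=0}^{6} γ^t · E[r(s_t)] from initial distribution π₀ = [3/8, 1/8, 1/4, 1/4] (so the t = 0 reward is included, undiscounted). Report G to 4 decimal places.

G = 9.2629

t=0: π = [0.3750, 0.1250, 0.2500, 0.2500], E[r] = 1.5000, γ^t·E[r] = 1.500000, running G = 1.500000
t=1: π = [0.2344, 0.2969, 0.1719, 0.2969], E[r] = 1.8438, γ^t·E[r] = 1.659375, running G = 3.159375
t=2: π = [0.2129, 0.2793, 0.1992, 0.3086], E[r] = 1.8359, γ^t·E[r] = 1.487109, running G = 4.646484
t=3: π = [0.2151, 0.2766, 0.1985, 0.3098], E[r] = 1.8423, γ^t·E[r] = 1.343026, running G = 5.989510
t=4: π = [0.2154, 0.2769, 0.1983, 0.3094], E[r] = 1.8409, γ^t·E[r] = 1.207842, running G = 7.197353
t=5: π = [0.2154, 0.2769, 0.1983, 0.3094], E[r] = 1.8410, γ^t·E[r] = 1.087108, running G = 8.284460
t=6: π = [0.2154, 0.2769, 0.1983, 0.3094], E[r] = 1.8410, γ^t·E[r] = 0.978396, running G = 9.262856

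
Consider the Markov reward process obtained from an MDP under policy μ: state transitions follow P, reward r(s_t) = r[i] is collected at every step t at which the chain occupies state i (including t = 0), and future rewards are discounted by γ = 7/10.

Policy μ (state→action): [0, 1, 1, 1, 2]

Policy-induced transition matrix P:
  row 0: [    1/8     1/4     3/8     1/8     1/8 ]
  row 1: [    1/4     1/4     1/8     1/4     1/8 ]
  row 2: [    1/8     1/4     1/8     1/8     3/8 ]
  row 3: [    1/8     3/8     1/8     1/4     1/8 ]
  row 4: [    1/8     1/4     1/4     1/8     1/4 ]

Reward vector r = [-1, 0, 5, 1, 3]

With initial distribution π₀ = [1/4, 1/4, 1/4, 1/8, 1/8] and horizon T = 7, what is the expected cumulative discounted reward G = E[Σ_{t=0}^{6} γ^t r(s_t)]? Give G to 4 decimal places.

G = 4.7759

t=0: π = [0.2500, 0.2500, 0.2500, 0.1250, 0.1250], E[r] = 1.5000, γ^t·E[r] = 1.500000, running G = 1.500000
t=1: π = [0.1563, 0.2656, 0.2031, 0.1719, 0.2031], E[r] = 1.6406, γ^t·E[r] = 1.148438, running G = 2.648438
t=2: π = [0.1582, 0.2715, 0.1895, 0.1797, 0.2012], E[r] = 1.5723, γ^t·E[r] = 0.770410, running G = 3.418848
t=3: π = [0.1589, 0.2725, 0.1897, 0.1814, 0.1975], E[r] = 1.5635, γ^t·E[r] = 0.536272, running G = 3.955120
t=4: π = [0.1591, 0.2727, 0.1894, 0.1817, 0.1971], E[r] = 1.5611, γ^t·E[r] = 0.374827, running G = 4.329947
t=5: π = [0.1591, 0.2727, 0.1894, 0.1818, 0.1970], E[r] = 1.5607, γ^t·E[r] = 0.262310, running G = 4.592257
t=6: π = [0.1591, 0.2727, 0.1894, 0.1818, 0.1970], E[r] = 1.5606, γ^t·E[r] = 0.183606, running G = 4.775863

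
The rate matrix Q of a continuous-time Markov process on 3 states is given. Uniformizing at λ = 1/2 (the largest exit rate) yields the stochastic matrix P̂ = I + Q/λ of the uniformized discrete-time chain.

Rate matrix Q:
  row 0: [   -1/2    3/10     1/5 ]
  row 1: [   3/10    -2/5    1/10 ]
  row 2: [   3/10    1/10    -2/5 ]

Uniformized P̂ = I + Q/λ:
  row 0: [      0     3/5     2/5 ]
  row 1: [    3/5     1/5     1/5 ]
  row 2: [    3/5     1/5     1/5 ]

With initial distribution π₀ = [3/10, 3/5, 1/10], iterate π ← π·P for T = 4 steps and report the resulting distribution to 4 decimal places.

t=0: π = [0.3000, 0.6000, 0.1000]
t=1: π = [0.4200, 0.3200, 0.2600]
t=2: π = [0.3480, 0.3680, 0.2840]
t=3: π = [0.3912, 0.3392, 0.2696]
t=4: π = [0.3653, 0.3565, 0.2782]

π = [0.3653, 0.3565, 0.2782]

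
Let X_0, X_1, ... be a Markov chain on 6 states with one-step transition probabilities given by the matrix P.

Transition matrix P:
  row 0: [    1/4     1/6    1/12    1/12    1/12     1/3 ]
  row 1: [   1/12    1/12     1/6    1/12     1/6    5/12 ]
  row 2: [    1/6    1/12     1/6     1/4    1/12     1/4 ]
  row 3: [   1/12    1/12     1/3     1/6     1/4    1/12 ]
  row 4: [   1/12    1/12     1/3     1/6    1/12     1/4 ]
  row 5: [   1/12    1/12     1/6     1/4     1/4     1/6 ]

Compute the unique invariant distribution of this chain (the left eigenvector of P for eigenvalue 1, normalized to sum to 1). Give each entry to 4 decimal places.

π = [0.1214, 0.0935, 0.2141, 0.1854, 0.1597, 0.2260]

Balance equations π_j = Σ_i π_i·P[i][j]:
  π_0 = 1/4·π_0 + 1/12·π_1 + 1/6·π_2 + 1/12·π_3 + 1/12·π_4 + 1/12·π_5
  π_1 = 1/6·π_0 + 1/12·π_1 + 1/12·π_2 + 1/12·π_3 + 1/12·π_4 + 1/12·π_5
  π_2 = 1/12·π_0 + 1/6·π_1 + 1/6·π_2 + 1/3·π_3 + 1/3·π_4 + 1/6·π_5
  π_3 = 1/12·π_0 + 1/12·π_1 + 1/4·π_2 + 1/6·π_3 + 1/6·π_4 + 1/4·π_5
  π_4 = 1/12·π_0 + 1/6·π_1 + 1/12·π_2 + 1/4·π_3 + 1/12·π_4 + 1/4·π_5
  normalize: π_0 + π_1 + π_2 + π_3 + π_4 + π_5 = 1
Solving the linear system gives exactly π = [4118/33919, 12679/135676, 7261/33919, 50317/271352, 43331/271352, 30657/135676].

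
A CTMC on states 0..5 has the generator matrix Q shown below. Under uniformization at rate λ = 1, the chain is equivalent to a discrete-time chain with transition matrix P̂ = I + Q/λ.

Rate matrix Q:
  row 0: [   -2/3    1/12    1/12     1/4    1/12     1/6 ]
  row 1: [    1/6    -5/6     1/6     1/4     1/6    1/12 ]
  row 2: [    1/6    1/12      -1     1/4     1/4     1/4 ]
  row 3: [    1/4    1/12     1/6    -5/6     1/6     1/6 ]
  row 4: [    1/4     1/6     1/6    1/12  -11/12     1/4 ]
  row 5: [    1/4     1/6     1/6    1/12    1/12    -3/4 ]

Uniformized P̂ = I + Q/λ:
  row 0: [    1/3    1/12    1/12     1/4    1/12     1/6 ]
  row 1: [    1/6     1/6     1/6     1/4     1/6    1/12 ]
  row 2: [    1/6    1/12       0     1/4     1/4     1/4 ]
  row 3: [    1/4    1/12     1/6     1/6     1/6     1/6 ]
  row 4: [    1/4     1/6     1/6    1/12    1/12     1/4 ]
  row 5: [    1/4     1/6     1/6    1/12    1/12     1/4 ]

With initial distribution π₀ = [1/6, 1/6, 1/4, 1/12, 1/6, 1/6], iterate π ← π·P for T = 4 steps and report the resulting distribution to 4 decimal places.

t=0: π = [0.1667, 0.1667, 0.2500, 0.0833, 0.1667, 0.1667]
t=1: π = [0.2292, 0.1250, 0.1111, 0.1875, 0.1458, 0.2014]
t=2: π = [0.2494, 0.1227, 0.1291, 0.1765, 0.1279, 0.1944]
t=3: π = [0.2498, 0.1204, 0.1244, 0.1816, 0.1298, 0.1941]
t=4: π = [0.2504, 0.1204, 0.1251, 0.1809, 0.1292, 0.1940]

π = [0.2504, 0.1204, 0.1251, 0.1809, 0.1292, 0.1940]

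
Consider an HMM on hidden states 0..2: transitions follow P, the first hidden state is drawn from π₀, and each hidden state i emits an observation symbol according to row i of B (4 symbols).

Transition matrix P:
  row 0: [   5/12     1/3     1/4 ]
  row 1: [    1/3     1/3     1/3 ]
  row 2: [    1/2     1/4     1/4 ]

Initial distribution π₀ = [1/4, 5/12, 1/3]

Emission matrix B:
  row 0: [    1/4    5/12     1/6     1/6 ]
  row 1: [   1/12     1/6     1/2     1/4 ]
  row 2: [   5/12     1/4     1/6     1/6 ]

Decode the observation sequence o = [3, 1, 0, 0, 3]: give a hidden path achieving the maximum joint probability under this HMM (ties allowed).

path = [1, 0, 2, 0, 1]

t=0: δ = [4.167e-02, 1.042e-01, 5.556e-02]  (obs o_0=3)
t=1: δ = [1.447e-02, 5.787e-03, 8.681e-03]  ψ = [1, 1, 1]  (obs o_1=1)
t=2: δ = [1.507e-03, 4.019e-04, 1.507e-03]  ψ = [0, 0, 0]  (obs o_2=0)
t=3: δ = [1.884e-04, 4.186e-05, 1.570e-04]  ψ = [2, 0, 0]  (obs o_3=0)
t=4: δ = [1.308e-05, 1.570e-05, 7.849e-06]  ψ = [0, 0, 0]  (obs o_4=3)
backtrack: best end state = 1; path = [1, 0, 2, 0, 1]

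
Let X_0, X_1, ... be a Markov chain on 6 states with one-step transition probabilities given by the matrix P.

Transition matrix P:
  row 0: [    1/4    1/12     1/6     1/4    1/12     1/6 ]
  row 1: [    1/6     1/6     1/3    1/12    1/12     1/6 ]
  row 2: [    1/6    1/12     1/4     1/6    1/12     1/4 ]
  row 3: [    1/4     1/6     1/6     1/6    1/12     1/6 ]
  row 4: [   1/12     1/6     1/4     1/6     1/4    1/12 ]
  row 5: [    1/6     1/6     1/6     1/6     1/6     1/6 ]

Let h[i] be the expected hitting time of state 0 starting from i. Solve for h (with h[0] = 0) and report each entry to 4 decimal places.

First-step conditioning: h[0] = 0; for i ≠ 0, h[i] = 1 + Σ_k P[i][k]·h[k].
  h[1] = 1 + 1/6·h[1] + 1/3·h[2] + 1/12·h[3] + 1/12·h[4] + 1/6·h[5]
  h[2] = 1 + 1/12·h[1] + 1/4·h[2] + 1/6·h[3] + 1/12·h[4] + 1/4·h[5]
  h[3] = 1 + 1/6·h[1] + 1/6·h[2] + 1/6·h[3] + 1/12·h[4] + 1/6·h[5]
  h[4] = 1 + 1/6·h[1] + 1/4·h[2] + 1/6·h[3] + 1/4·h[4] + 1/12·h[5]
  h[5] = 1 + 1/6·h[1] + 1/6·h[2] + 1/6·h[3] + 1/6·h[4] + 1/6·h[5]
Solving the 5×5 linear system over states ≠ 0 gives exactly h = [0, 8899/1500, 17677/3000, 8101/1500, 1619/250, 17821/3000] (h[0] = 0 is the target).

h = [0.0000, 5.9327, 5.8923, 5.4007, 6.4760, 5.9403]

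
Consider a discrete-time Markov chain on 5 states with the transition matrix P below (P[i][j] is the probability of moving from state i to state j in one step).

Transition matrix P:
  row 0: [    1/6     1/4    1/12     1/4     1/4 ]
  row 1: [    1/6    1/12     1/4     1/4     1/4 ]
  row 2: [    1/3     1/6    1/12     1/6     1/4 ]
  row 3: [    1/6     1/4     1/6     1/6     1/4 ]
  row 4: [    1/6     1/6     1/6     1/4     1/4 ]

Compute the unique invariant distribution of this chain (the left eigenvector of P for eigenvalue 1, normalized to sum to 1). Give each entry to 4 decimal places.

π = [0.1922, 0.1855, 0.1533, 0.2190, 0.2500]

Balance equations π_j = Σ_i π_i·P[i][j]:
  π_0 = 1/6·π_0 + 1/6·π_1 + 1/3·π_2 + 1/6·π_3 + 1/6·π_4
  π_1 = 1/4·π_0 + 1/12·π_1 + 1/6·π_2 + 1/4·π_3 + 1/6·π_4
  π_2 = 1/12·π_0 + 1/4·π_1 + 1/12·π_2 + 1/6·π_3 + 1/6·π_4
  π_3 = 1/4·π_0 + 1/4·π_1 + 1/6·π_2 + 1/6·π_3 + 1/4·π_4
  normalize: π_0 + π_1 + π_2 + π_3 + π_4 = 1
Solving the linear system gives exactly π = [855/4448, 825/4448, 341/2224, 487/2224, 1/4].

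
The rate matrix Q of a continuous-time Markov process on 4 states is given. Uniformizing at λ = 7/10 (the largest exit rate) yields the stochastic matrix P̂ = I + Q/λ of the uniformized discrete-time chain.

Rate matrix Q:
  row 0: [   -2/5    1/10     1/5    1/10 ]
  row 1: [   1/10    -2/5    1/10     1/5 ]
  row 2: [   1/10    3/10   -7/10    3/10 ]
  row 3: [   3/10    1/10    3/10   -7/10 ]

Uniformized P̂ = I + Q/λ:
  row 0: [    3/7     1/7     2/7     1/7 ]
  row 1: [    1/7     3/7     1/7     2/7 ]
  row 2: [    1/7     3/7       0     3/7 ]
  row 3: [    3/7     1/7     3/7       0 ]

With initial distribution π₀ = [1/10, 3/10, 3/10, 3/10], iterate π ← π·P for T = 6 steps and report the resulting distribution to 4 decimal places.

π = [0.2857, 0.2857, 0.2143, 0.2142]

t=0: π = [0.1000, 0.3000, 0.3000, 0.3000]
t=1: π = [0.2571, 0.3143, 0.2000, 0.2286]
t=2: π = [0.2816, 0.2898, 0.2163, 0.2122]
t=3: π = [0.2840, 0.2875, 0.2128, 0.2157]
t=4: π = [0.2856, 0.2858, 0.2147, 0.2139]
t=5: π = [0.2856, 0.2858, 0.2141, 0.2145]
t=6: π = [0.2857, 0.2857, 0.2143, 0.2142]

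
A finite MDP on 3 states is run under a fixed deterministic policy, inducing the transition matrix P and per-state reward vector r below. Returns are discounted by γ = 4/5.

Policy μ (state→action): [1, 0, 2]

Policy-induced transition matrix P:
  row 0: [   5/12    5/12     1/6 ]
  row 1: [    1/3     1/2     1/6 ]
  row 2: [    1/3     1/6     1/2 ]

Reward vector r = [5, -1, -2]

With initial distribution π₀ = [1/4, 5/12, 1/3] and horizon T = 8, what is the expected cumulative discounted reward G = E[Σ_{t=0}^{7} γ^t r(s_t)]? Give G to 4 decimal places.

t=0: π = [0.2500, 0.4167, 0.3333], E[r] = 0.1667, γ^t·E[r] = 0.166667, running G = 0.166667
t=1: π = [0.3542, 0.3681, 0.2778], E[r] = 0.8472, γ^t·E[r] = 0.677778, running G = 0.844444
t=2: π = [0.3628, 0.3779, 0.2593], E[r] = 0.9178, γ^t·E[r] = 0.587407, running G = 1.431852
t=3: π = [0.3636, 0.3833, 0.2531], E[r] = 0.9283, γ^t·E[r] = 0.475309, running G = 1.907160
t=4: π = [0.3636, 0.3853, 0.2510], E[r] = 0.9308, γ^t·E[r] = 0.381238, running G = 2.288398
t=5: π = [0.3636, 0.3860, 0.2503], E[r] = 0.9315, γ^t·E[r] = 0.305225, running G = 2.593623
t=6: π = [0.3636, 0.3862, 0.2501], E[r] = 0.9317, γ^t·E[r] = 0.244241, running G = 2.837864
t=7: π = [0.3636, 0.3863, 0.2500], E[r] = 0.9318, γ^t·E[r] = 0.195408, running G = 3.033272

G = 3.0333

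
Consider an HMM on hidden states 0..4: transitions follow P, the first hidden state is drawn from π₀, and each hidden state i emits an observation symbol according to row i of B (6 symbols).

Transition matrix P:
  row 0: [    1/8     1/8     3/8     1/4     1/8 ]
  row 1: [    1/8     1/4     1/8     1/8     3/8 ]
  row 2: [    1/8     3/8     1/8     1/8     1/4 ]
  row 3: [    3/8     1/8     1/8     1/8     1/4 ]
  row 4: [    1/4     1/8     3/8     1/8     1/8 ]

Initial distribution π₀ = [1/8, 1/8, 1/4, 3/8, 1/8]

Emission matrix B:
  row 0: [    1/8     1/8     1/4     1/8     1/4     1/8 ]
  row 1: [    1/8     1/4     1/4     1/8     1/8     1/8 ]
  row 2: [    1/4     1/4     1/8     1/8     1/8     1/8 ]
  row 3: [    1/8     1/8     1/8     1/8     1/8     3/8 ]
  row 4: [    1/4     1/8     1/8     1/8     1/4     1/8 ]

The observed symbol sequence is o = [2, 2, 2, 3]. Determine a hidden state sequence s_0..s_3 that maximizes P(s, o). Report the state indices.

t=0: δ = [3.125e-02, 3.125e-02, 3.125e-02, 4.688e-02, 1.562e-02]  (obs o_0=2)
t=1: δ = [4.395e-03, 2.930e-03, 1.465e-03, 9.766e-04, 1.465e-03]  ψ = [3, 2, 0, 0, 1]  (obs o_1=2)
t=2: δ = [1.373e-04, 1.831e-04, 2.060e-04, 1.373e-04, 1.373e-04]  ψ = [0, 1, 0, 0, 1]  (obs o_2=2)
t=3: δ = [6.437e-06, 9.656e-06, 6.437e-06, 4.292e-06, 8.583e-06]  ψ = [3, 2, 0, 0, 1]  (obs o_3=3)
backtrack: best end state = 1; path = [3, 0, 2, 1]

path = [3, 0, 2, 1]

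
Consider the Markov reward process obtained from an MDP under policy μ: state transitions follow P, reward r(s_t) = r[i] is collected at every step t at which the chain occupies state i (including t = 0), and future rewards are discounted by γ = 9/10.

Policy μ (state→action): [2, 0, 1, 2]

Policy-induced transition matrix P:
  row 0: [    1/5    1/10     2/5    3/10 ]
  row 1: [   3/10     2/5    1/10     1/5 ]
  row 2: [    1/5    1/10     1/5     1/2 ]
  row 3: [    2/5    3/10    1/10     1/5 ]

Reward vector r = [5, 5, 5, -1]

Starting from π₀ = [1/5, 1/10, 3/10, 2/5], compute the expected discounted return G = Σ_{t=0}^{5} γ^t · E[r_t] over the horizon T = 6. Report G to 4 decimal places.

G = 14.5297

t=0: π = [0.2000, 0.1000, 0.3000, 0.4000], E[r] = 2.6000, γ^t·E[r] = 2.600000, running G = 2.600000
t=1: π = [0.2900, 0.2100, 0.1900, 0.3100], E[r] = 3.1400, γ^t·E[r] = 2.826000, running G = 5.426000
t=2: π = [0.2830, 0.2250, 0.2060, 0.2860], E[r] = 3.2840, γ^t·E[r] = 2.660040, running G = 8.086040
t=3: π = [0.2797, 0.2247, 0.2055, 0.2901], E[r] = 3.2594, γ^t·E[r] = 2.376103, running G = 10.462143
t=4: π = [0.2805, 0.2254, 0.2045, 0.2896], E[r] = 3.2623, γ^t·E[r] = 2.140382, running G = 12.602525
t=5: π = [0.2805, 0.2256, 0.2046, 0.2894], E[r] = 3.2637, γ^t·E[r] = 1.927169, running G = 14.529694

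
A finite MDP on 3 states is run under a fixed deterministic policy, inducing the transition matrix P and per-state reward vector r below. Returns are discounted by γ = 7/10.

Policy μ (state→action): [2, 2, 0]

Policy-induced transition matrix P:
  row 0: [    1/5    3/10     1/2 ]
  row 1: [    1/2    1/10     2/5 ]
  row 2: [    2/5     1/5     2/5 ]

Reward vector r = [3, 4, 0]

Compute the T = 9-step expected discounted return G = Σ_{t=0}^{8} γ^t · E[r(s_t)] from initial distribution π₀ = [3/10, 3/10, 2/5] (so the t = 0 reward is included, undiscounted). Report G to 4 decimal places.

t=0: π = [0.3000, 0.3000, 0.4000], E[r] = 2.1000, γ^t·E[r] = 2.100000, running G = 2.100000
t=1: π = [0.3700, 0.2000, 0.4300], E[r] = 1.9100, γ^t·E[r] = 1.337000, running G = 3.437000
t=2: π = [0.3460, 0.2170, 0.4370], E[r] = 1.9060, γ^t·E[r] = 0.933940, running G = 4.370940
t=3: π = [0.3525, 0.2129, 0.4346], E[r] = 1.9091, γ^t·E[r] = 0.654821, running G = 5.025761
t=4: π = [0.3508, 0.2140, 0.4353], E[r] = 1.9082, γ^t·E[r] = 0.458161, running G = 5.483923
t=5: π = [0.3512, 0.2137, 0.4351], E[r] = 1.9084, γ^t·E[r] = 0.320753, running G = 5.804675
t=6: π = [0.3511, 0.2138, 0.4351], E[r] = 1.9084, γ^t·E[r] = 0.224519, running G = 6.029195
t=7: π = [0.3512, 0.2137, 0.4351], E[r] = 1.9084, γ^t·E[r] = 0.157165, running G = 6.186359
t=8: π = [0.3511, 0.2137, 0.4351], E[r] = 1.9084, γ^t·E[r] = 0.110015, running G = 6.296375

G = 6.2964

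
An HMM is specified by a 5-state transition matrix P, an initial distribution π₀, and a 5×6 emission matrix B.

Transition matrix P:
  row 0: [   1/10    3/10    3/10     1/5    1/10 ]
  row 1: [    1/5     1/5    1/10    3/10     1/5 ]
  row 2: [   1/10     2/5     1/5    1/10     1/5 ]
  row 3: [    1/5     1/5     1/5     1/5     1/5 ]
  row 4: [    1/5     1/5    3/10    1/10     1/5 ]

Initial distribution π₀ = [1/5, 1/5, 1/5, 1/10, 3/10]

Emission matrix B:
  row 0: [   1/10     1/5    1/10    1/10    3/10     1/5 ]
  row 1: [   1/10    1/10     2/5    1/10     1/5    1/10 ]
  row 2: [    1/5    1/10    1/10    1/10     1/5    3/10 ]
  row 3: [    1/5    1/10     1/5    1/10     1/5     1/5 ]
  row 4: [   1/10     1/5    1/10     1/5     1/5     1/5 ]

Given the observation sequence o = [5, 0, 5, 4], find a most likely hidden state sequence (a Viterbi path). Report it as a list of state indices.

path = [4, 2, 2, 1]

t=0: δ = [4.000e-02, 2.000e-02, 6.000e-02, 2.000e-02, 6.000e-02]  (obs o_0=5)
t=1: δ = [1.200e-03, 2.400e-03, 3.600e-03, 1.600e-03, 1.200e-03]  ψ = [4, 2, 4, 0, 2]  (obs o_1=0)
t=2: δ = [9.600e-05, 1.440e-04, 2.160e-04, 1.440e-04, 1.440e-04]  ψ = [1, 2, 2, 1, 2]  (obs o_2=5)
t=3: δ = [8.640e-06, 1.728e-05, 8.640e-06, 8.640e-06, 8.640e-06]  ψ = [1, 2, 2, 1, 2]  (obs o_3=4)
backtrack: best end state = 1; path = [4, 2, 2, 1]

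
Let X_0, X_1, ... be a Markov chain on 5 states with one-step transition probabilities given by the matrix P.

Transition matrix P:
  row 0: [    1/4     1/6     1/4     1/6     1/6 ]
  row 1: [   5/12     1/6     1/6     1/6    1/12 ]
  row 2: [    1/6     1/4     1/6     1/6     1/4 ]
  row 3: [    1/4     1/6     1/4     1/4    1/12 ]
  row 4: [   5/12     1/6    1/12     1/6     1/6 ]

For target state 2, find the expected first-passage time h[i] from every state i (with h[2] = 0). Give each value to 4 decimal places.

h = [4.6910, 5.0168, 0.0000, 4.6199, 5.4729]

First-step conditioning: h[2] = 0; for i ≠ 2, h[i] = 1 + Σ_k P[i][k]·h[k].
  h[0] = 1 + 1/4·h[0] + 1/6·h[1] + 1/6·h[3] + 1/6·h[4]
  h[1] = 1 + 5/12·h[0] + 1/6·h[1] + 1/6·h[3] + 1/12·h[4]
  h[3] = 1 + 1/4·h[0] + 1/6·h[1] + 1/4·h[3] + 1/12·h[4]
  h[4] = 1 + 5/12·h[0] + 1/6·h[1] + 1/6·h[3] + 1/6·h[4]
Solving the 4×4 linear system over states ≠ 2 gives exactly h = [4752/1013, 5082/1013, 0, 4680/1013, 5544/1013] (h[2] = 0 is the target).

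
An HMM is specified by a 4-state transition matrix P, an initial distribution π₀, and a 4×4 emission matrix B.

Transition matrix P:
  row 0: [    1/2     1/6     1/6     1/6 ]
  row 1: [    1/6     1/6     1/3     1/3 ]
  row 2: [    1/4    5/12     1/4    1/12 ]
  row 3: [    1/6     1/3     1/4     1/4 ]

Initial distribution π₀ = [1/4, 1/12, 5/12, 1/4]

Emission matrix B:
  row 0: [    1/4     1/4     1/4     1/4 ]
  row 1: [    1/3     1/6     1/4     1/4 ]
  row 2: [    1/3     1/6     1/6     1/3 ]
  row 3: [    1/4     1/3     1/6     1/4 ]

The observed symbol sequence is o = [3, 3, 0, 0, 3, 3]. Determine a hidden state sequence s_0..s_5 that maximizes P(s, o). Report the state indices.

t=0: δ = [6.250e-02, 2.083e-02, 1.389e-01, 6.250e-02]  (obs o_0=3)
t=1: δ = [8.681e-03, 1.447e-02, 1.157e-02, 3.906e-03]  ψ = [2, 2, 2, 3]  (obs o_1=3)
t=2: δ = [1.085e-03, 1.608e-03, 1.608e-03, 1.206e-03]  ψ = [0, 2, 1, 1]  (obs o_2=0)
t=3: δ = [1.356e-04, 2.233e-04, 1.786e-04, 1.340e-04]  ψ = [0, 2, 1, 1]  (obs o_3=0)
t=4: δ = [1.695e-05, 1.861e-05, 2.481e-05, 1.861e-05]  ψ = [0, 2, 1, 1]  (obs o_4=3)
t=5: δ = [2.119e-06, 2.584e-06, 2.067e-06, 1.550e-06]  ψ = [0, 2, 1, 1]  (obs o_5=3)
backtrack: best end state = 1; path = [2, 1, 2, 1, 2, 1]

path = [2, 1, 2, 1, 2, 1]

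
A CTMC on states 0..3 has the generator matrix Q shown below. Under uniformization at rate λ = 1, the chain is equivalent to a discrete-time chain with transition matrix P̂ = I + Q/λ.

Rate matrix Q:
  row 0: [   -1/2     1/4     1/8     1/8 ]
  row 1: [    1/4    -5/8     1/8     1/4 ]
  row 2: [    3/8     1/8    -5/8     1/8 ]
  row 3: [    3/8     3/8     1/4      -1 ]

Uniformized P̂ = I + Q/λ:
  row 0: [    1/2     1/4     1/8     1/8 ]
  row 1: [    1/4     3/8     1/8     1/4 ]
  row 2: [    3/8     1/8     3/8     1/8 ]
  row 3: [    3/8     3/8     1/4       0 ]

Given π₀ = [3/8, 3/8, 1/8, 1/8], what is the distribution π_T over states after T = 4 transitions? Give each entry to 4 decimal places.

t=0: π = [0.3750, 0.3750, 0.1250, 0.1250]
t=1: π = [0.3750, 0.2969, 0.1719, 0.1563]
t=2: π = [0.3848, 0.2852, 0.1875, 0.1426]
t=3: π = [0.3875, 0.2800, 0.1897, 0.1428]
t=4: π = [0.3884, 0.2791, 0.1903, 0.1422]

π = [0.3884, 0.2791, 0.1903, 0.1422]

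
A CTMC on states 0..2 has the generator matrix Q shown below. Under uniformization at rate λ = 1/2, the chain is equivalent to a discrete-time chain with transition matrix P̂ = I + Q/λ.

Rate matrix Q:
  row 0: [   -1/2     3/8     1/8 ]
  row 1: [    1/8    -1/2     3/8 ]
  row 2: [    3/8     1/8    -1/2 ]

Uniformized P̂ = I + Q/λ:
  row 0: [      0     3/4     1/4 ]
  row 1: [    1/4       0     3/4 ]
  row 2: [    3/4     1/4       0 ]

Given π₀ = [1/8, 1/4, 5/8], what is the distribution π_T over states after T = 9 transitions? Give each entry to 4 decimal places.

π = [0.3391, 0.3344, 0.3266]

t=0: π = [0.1250, 0.2500, 0.6250]
t=1: π = [0.5313, 0.2500, 0.2188]
t=2: π = [0.2266, 0.4531, 0.3203]
t=3: π = [0.3535, 0.2500, 0.3965]
t=4: π = [0.3599, 0.3643, 0.2759]
t=5: π = [0.2980, 0.3389, 0.3632]
t=6: π = [0.3571, 0.3143, 0.3286]
t=7: π = [0.3251, 0.3500, 0.3250]
t=8: π = [0.3312, 0.3250, 0.3437]
t=9: π = [0.3391, 0.3344, 0.3266]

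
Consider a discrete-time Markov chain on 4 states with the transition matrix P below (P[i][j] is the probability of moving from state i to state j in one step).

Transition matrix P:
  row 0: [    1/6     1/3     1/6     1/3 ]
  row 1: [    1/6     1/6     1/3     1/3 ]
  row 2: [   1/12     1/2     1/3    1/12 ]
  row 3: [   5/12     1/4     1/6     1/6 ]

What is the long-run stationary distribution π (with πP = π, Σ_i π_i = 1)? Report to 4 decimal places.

Balance equations π_j = Σ_i π_i·P[i][j]:
  π_0 = 1/6·π_0 + 1/6·π_1 + 1/12·π_2 + 5/12·π_3
  π_1 = 1/3·π_0 + 1/6·π_1 + 1/2·π_2 + 1/4·π_3
  π_2 = 1/6·π_0 + 1/3·π_1 + 1/3·π_2 + 1/6·π_3
  normalize: π_0 + π_1 + π_2 + π_3 = 1
Solving the linear system gives exactly π = [192/949, 291/949, 248/949, 218/949].

π = [0.2023, 0.3066, 0.2613, 0.2297]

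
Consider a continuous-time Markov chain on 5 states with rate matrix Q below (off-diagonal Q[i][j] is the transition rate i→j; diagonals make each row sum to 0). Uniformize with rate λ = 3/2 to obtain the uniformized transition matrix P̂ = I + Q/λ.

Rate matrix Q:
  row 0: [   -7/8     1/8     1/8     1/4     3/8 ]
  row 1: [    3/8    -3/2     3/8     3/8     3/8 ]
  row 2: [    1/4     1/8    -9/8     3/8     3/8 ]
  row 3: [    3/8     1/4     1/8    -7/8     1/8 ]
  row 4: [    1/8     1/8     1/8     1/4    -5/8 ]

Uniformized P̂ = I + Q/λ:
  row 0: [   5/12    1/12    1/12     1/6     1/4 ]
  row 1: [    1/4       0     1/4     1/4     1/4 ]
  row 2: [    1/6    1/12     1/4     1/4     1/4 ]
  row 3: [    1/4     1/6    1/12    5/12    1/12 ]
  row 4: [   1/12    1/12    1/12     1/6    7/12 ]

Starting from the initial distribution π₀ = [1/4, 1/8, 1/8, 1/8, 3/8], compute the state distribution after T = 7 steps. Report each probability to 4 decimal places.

t=0: π = [0.2500, 0.1250, 0.1250, 0.1250, 0.3750]
t=1: π = [0.2188, 0.0833, 0.1250, 0.2188, 0.3542]
t=2: π = [0.2170, 0.0946, 0.1181, 0.2387, 0.3316]
t=3: π = [0.2211, 0.0953, 0.1188, 0.2441, 0.3207]
t=4: π = [0.2235, 0.0957, 0.1190, 0.2455, 0.3162]
t=5: π = [0.2246, 0.0958, 0.1191, 0.2459, 0.3145]
t=6: π = [0.2251, 0.0958, 0.1192, 0.2461, 0.3138]
t=7: π = [0.2253, 0.0959, 0.1192, 0.2461, 0.3136]

π = [0.2253, 0.0959, 0.1192, 0.2461, 0.3136]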